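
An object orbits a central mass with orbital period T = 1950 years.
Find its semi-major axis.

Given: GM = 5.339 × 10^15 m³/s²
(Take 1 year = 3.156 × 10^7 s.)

Convert to SI: T = 1950 years = 6.1542e+10 s.
Invert Kepler's third law: a = (GM · T² / (4π²))^(1/3).
Substituting T = 6.1542e+10 s and GM = 5.339e+15 m³/s²:
a = (5.339e+15 · (6.1542e+10)² / (4π²))^(1/3) m
a ≈ 8.001e+11 m = 800.1 Gm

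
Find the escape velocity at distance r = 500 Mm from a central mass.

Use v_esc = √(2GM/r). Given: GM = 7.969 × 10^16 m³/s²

Convert to SI: r = 500 Mm = 5e+08 m.
Escape velocity comes from setting total energy to zero: ½v² − GM/r = 0 ⇒ v_esc = √(2GM / r).
v_esc = √(2 · 7.969e+16 / 5e+08) m/s ≈ 1.785e+04 m/s = 17.85 km/s.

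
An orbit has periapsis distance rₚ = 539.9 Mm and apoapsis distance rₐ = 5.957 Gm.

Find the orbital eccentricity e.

Convert to SI: rₚ = 539.9 Mm = 5.399e+08 m; rₐ = 5.957 Gm = 5.957e+09 m.
e = (rₐ − rₚ) / (rₐ + rₚ).
e = (5.957e+09 − 5.399e+08) / (5.957e+09 + 5.399e+08) = 5.4171e+09 / 6.4969e+09 ≈ 0.8338.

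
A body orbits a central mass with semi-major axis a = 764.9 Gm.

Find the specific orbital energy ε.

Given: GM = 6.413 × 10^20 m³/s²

Convert to SI: a = 764.9 Gm = 7.649e+11 m.
ε = −GM / (2a).
ε = −6.413e+20 / (2 · 7.649e+11) J/kg ≈ -4.192e+08 J/kg = -419.2 MJ/kg.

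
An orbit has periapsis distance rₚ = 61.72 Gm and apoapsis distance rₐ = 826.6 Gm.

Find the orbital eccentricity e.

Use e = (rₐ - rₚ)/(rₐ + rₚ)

Convert to SI: rₚ = 61.72 Gm = 6.172e+10 m; rₐ = 826.6 Gm = 8.266e+11 m.
e = (rₐ − rₚ) / (rₐ + rₚ).
e = (8.266e+11 − 6.172e+10) / (8.266e+11 + 6.172e+10) = 7.6488e+11 / 8.8832e+11 ≈ 0.861.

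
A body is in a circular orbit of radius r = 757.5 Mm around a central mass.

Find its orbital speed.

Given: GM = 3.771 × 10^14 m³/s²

Convert to SI: r = 757.5 Mm = 7.575e+08 m.
For a circular orbit, gravity supplies the centripetal force, so v = √(GM / r).
v = √(3.771e+14 / 7.575e+08) m/s ≈ 705.6 m/s = 705.6 m/s.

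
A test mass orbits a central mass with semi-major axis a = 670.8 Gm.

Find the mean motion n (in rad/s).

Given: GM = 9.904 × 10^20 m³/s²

Convert to SI: a = 670.8 Gm = 6.708e+11 m.
n = √(GM / a³).
n = √(9.904e+20 / (6.708e+11)³) rad/s ≈ 5.728e-08 rad/s.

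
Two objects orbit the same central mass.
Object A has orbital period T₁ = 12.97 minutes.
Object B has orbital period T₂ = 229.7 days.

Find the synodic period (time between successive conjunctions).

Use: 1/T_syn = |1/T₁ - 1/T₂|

Convert to SI: T₁ = 12.97 minutes = 778.2 s; T₂ = 229.7 days = 1.98461e+07 s.
T_syn = |T₁ · T₂ / (T₁ − T₂)|.
T_syn = |778.2 · 1.98461e+07 / (778.2 − 1.98461e+07)| s ≈ 778.2 s = 12.97 minutes.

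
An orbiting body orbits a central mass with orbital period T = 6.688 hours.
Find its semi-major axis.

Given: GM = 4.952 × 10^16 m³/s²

Convert to SI: T = 6.688 hours = 24076.8 s.
Invert Kepler's third law: a = (GM · T² / (4π²))^(1/3).
Substituting T = 24076.8 s and GM = 4.952e+16 m³/s²:
a = (4.952e+16 · (24076.8)² / (4π²))^(1/3) m
a ≈ 8.992e+07 m = 8.992 × 10^7 m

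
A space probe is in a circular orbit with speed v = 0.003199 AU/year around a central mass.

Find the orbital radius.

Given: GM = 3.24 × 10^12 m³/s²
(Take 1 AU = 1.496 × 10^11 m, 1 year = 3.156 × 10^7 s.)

Convert to SI: v = 0.003199 AU/year = 15.1638 m/s.
For a circular orbit, v² = GM / r, so r = GM / v².
r = 3.24e+12 / (15.1638)² m ≈ 1.409e+10 m = 0.09419 AU.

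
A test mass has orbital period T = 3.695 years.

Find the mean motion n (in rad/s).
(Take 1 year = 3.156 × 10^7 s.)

Convert to SI: T = 3.695 years = 1.16614e+08 s.
n = 2π / T.
n = 2π / 1.16614e+08 s ≈ 5.388e-08 rad/s.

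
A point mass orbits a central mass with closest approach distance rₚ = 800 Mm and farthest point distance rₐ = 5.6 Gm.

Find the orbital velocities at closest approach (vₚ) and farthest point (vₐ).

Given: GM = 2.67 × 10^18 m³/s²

Convert to SI: rₚ = 800 Mm = 8e+08 m; rₐ = 5.6 Gm = 5.6e+09 m.
Use the vis-viva equation v² = GM(2/r − 1/a) with a = (rₚ + rₐ)/2 = (8e+08 + 5.6e+09)/2 = 3.2e+09 m.
vₚ = √(GM · (2/rₚ − 1/a)) = √(2.67e+18 · (2/8e+08 − 1/3.2e+09)) m/s ≈ 7.642e+04 m/s = 76.42 km/s.
vₐ = √(GM · (2/rₐ − 1/a)) = √(2.67e+18 · (2/5.6e+09 − 1/3.2e+09)) m/s ≈ 1.092e+04 m/s = 10.92 km/s.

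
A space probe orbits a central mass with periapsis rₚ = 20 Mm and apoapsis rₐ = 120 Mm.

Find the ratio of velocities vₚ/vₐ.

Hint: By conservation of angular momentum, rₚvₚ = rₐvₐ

Convert to SI: rₚ = 20 Mm = 2e+07 m; rₐ = 120 Mm = 1.2e+08 m.
Conservation of angular momentum gives rₚvₚ = rₐvₐ, so vₚ/vₐ = rₐ/rₚ.
vₚ/vₐ = 1.2e+08 / 2e+07 ≈ 6.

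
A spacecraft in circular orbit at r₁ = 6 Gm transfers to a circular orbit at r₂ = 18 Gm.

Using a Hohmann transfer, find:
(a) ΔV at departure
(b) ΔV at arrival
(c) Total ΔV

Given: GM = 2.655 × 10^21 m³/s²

Convert to SI: r₁ = 6 Gm = 6e+09 m; r₂ = 18 Gm = 1.8e+10 m.
Transfer semi-major axis: a_t = (r₁ + r₂)/2 = (6e+09 + 1.8e+10)/2 = 1.2e+10 m.
Circular speeds: v₁ = √(GM/r₁) = 665207 m/s, v₂ = √(GM/r₂) = 384057 m/s.
Transfer speeds (vis-viva v² = GM(2/r − 1/a_t)): v₁ᵗ = 814709 m/s, v₂ᵗ = 271570 m/s.
(a) ΔV₁ = |v₁ᵗ − v₁| ≈ 1.495e+05 m/s = 149.5 km/s.
(b) ΔV₂ = |v₂ − v₂ᵗ| ≈ 1.125e+05 m/s = 112.5 km/s.
(c) ΔV_total = ΔV₁ + ΔV₂ ≈ 2.62e+05 m/s = 262 km/s.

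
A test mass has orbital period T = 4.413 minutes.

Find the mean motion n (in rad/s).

Convert to SI: T = 4.413 minutes = 264.78 s.
n = 2π / T.
n = 2π / 264.78 s ≈ 0.02373 rad/s.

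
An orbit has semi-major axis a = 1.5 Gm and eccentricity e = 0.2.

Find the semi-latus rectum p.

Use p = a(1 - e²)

Convert to SI: a = 1.5 Gm = 1.5e+09 m.
p = a (1 − e²).
p = 1.5e+09 · (1 − (0.2)²) = 1.5e+09 · 0.96 ≈ 1.44e+09 m = 1.44 Gm.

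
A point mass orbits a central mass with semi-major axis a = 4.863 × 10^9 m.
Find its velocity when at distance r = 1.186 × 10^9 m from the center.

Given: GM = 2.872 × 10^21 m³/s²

Vis-viva: v = √(GM · (2/r − 1/a)).
2/r − 1/a = 2/1.186e+09 − 1/4.863e+09 = 1.48071e-09 m⁻¹.
v = √(2.872e+21 · 1.48071e-09) m/s ≈ 2.062e+06 m/s = 2062 km/s.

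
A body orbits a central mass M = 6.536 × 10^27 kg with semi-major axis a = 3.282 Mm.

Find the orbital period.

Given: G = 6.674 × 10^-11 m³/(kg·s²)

Convert to SI: a = 3.282 Mm = 3.282e+06 m.
GM = G · M = 6.674e-11 · 6.536e+27 = 4.36213e+17 m³/s².
Kepler's third law: T = 2π √(a³ / GM).
Substituting a = 3.282e+06 m and GM = 4.36213e+17 m³/s²:
T = 2π √((3.282e+06)³ / 4.36213e+17) s
T ≈ 56.56 s = 56.56 seconds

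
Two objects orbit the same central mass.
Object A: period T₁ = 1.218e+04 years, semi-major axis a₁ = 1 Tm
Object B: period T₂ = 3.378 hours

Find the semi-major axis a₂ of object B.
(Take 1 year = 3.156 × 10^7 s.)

Convert to SI: T₁ = 1.218e+04 years = 3.84401e+11 s; a₁ = 1 Tm = 1e+12 m; T₂ = 3.378 hours = 12160.8 s.
Kepler's third law: (T₁/T₂)² = (a₁/a₂)³ ⇒ a₂ = a₁ · (T₂/T₁)^(2/3).
T₂/T₁ = 12160.8 / 3.84401e+11 = 3.16357e-08.
a₂ = 1e+12 · (3.16357e-08)^(2/3) m ≈ 1e+07 m = 10 Mm.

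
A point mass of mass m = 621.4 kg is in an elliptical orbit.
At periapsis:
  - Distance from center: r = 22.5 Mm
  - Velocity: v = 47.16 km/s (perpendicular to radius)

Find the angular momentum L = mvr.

Convert to SI: r = 22.5 Mm = 2.25e+07 m; v = 47.16 km/s = 47160 m/s.
Since v is perpendicular to r, L = m · v · r.
L = 621.4 · 47160 · 2.25e+07 kg·m²/s ≈ 6.594e+14 kg·m²/s.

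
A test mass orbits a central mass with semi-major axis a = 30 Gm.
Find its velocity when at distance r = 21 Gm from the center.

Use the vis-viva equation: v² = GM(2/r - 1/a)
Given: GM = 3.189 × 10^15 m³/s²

Convert to SI: a = 30 Gm = 3e+10 m; r = 21 Gm = 2.1e+10 m.
Vis-viva: v = √(GM · (2/r − 1/a)).
2/r − 1/a = 2/2.1e+10 − 1/3e+10 = 6.19048e-11 m⁻¹.
v = √(3.189e+15 · 6.19048e-11) m/s ≈ 444.3 m/s = 444.3 m/s.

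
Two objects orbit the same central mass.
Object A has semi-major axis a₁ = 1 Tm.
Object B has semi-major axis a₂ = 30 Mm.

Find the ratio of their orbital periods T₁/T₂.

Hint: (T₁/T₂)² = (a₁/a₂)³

Convert to SI: a₁ = 1 Tm = 1e+12 m; a₂ = 30 Mm = 3e+07 m.
From Kepler's third law, (T₁/T₂)² = (a₁/a₂)³, so T₁/T₂ = (a₁/a₂)^(3/2).
a₁/a₂ = 1e+12 / 3e+07 = 33333.3.
T₁/T₂ = (33333.3)^(3/2) ≈ 6.086e+06.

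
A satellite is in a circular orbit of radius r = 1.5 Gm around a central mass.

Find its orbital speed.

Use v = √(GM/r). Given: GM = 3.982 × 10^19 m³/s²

Convert to SI: r = 1.5 Gm = 1.5e+09 m.
For a circular orbit, gravity supplies the centripetal force, so v = √(GM / r).
v = √(3.982e+19 / 1.5e+09) m/s ≈ 1.629e+05 m/s = 162.9 km/s.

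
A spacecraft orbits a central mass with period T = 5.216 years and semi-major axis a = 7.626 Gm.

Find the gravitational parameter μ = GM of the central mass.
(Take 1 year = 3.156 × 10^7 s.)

Convert to SI: T = 5.216 years = 1.64617e+08 s; a = 7.626 Gm = 7.626e+09 m.
GM = 4π² · a³ / T².
GM = 4π² · (7.626e+09)³ / (1.64617e+08)² m³/s² ≈ 6.461e+14 m³/s² = 6.461 × 10^14 m³/s².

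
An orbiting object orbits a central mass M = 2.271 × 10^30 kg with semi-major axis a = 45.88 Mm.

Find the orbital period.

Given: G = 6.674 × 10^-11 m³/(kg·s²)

Convert to SI: a = 45.88 Mm = 4.588e+07 m.
GM = G · M = 6.674e-11 · 2.271e+30 = 1.51567e+20 m³/s².
Kepler's third law: T = 2π √(a³ / GM).
Substituting a = 4.588e+07 m and GM = 1.51567e+20 m³/s²:
T = 2π √((4.588e+07)³ / 1.51567e+20) s
T ≈ 158.6 s = 2.643 minutes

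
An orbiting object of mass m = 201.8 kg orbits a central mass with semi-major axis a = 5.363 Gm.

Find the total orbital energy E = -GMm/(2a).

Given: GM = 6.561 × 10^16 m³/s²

Convert to SI: a = 5.363 Gm = 5.363e+09 m.
E = −GMm / (2a).
E = −6.561e+16 · 201.8 / (2 · 5.363e+09) J ≈ -1.234e+09 J = -1.234 GJ.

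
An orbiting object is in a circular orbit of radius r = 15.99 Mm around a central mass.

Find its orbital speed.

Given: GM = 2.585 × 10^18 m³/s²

Convert to SI: r = 15.99 Mm = 1.599e+07 m.
For a circular orbit, gravity supplies the centripetal force, so v = √(GM / r).
v = √(2.585e+18 / 1.599e+07) m/s ≈ 4.021e+05 m/s = 402.1 km/s.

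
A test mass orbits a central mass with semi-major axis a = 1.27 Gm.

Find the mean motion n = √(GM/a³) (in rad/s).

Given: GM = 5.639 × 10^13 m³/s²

Convert to SI: a = 1.27 Gm = 1.27e+09 m.
n = √(GM / a³).
n = √(5.639e+13 / (1.27e+09)³) rad/s ≈ 1.659e-07 rad/s.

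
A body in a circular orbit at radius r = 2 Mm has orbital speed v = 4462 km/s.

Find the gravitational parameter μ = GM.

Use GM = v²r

Convert to SI: r = 2 Mm = 2e+06 m; v = 4462 km/s = 4.462e+06 m/s.
For a circular orbit v² = GM/r, so GM = v² · r.
GM = (4.462e+06)² · 2e+06 m³/s² ≈ 3.982e+19 m³/s² = 3.982 × 10^19 m³/s².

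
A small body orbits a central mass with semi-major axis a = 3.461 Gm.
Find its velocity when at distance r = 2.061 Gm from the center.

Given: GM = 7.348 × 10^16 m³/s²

Convert to SI: a = 3.461 Gm = 3.461e+09 m; r = 2.061 Gm = 2.061e+09 m.
Vis-viva: v = √(GM · (2/r − 1/a)).
2/r − 1/a = 2/2.061e+09 − 1/3.461e+09 = 6.81469e-10 m⁻¹.
v = √(7.348e+16 · 6.81469e-10) m/s ≈ 7076 m/s = 7.076 km/s.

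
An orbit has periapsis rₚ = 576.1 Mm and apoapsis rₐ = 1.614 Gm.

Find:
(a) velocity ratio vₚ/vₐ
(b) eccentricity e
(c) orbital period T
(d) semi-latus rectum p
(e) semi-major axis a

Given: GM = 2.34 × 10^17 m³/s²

Convert to SI: rₚ = 576.1 Mm = 5.761e+08 m; rₐ = 1.614 Gm = 1.614e+09 m.
(a) Conservation of angular momentum (rₚvₚ = rₐvₐ) gives vₚ/vₐ = rₐ/rₚ = 1.614e+09/5.761e+08 ≈ 2.802
(b) e = (rₐ − rₚ)/(rₐ + rₚ) = (1.614e+09 − 5.761e+08)/(1.614e+09 + 5.761e+08) ≈ 0.4739
(c) With a = (rₚ + rₐ)/2 = 1.09505e+09 m, T = 2π √(a³/GM) = 2π √((1.09505e+09)³/2.34e+17) s ≈ 4.707e+05 s
(d) From a = (rₚ + rₐ)/2 = 1.09505e+09 m and e = (rₐ − rₚ)/(rₐ + rₚ) = 0.473905, p = a(1 − e²) = 1.09505e+09 · (1 − (0.473905)²) ≈ 8.491e+08 m
(e) a = (rₚ + rₐ)/2 = (5.761e+08 + 1.614e+09)/2 ≈ 1.095e+09 m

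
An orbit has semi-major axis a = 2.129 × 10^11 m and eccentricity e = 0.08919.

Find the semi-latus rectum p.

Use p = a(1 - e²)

p = a (1 − e²).
p = 2.129e+11 · (1 − (0.08919)²) = 2.129e+11 · 0.992045 ≈ 2.112e+11 m = 2.112 × 10^11 m.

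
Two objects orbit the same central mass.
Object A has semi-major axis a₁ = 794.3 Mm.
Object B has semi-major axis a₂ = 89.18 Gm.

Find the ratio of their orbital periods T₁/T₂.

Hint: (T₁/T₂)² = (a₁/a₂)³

Convert to SI: a₁ = 794.3 Mm = 7.943e+08 m; a₂ = 89.18 Gm = 8.918e+10 m.
From Kepler's third law, (T₁/T₂)² = (a₁/a₂)³, so T₁/T₂ = (a₁/a₂)^(3/2).
a₁/a₂ = 7.943e+08 / 8.918e+10 = 0.00890671.
T₁/T₂ = (0.00890671)^(3/2) ≈ 0.0008406.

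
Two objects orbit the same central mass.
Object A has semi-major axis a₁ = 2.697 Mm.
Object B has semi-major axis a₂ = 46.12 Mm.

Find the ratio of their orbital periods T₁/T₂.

Convert to SI: a₁ = 2.697 Mm = 2.697e+06 m; a₂ = 46.12 Mm = 4.612e+07 m.
From Kepler's third law, (T₁/T₂)² = (a₁/a₂)³, so T₁/T₂ = (a₁/a₂)^(3/2).
a₁/a₂ = 2.697e+06 / 4.612e+07 = 0.0584779.
T₁/T₂ = (0.0584779)^(3/2) ≈ 0.01414.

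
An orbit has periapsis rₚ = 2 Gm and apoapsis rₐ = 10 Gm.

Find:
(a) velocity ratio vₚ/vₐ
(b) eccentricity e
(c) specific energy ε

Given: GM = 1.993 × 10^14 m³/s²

Convert to SI: rₚ = 2 Gm = 2e+09 m; rₐ = 10 Gm = 1e+10 m.
(a) Conservation of angular momentum (rₚvₚ = rₐvₐ) gives vₚ/vₐ = rₐ/rₚ = 1e+10/2e+09 ≈ 5
(b) e = (rₐ − rₚ)/(rₐ + rₚ) = (1e+10 − 2e+09)/(1e+10 + 2e+09) ≈ 0.6667
(c) With a = (rₚ + rₐ)/2 = 6e+09 m, ε = −GM/(2a) = −1.993e+14/(2 · 6e+09) J/kg ≈ -1.661e+04 J/kg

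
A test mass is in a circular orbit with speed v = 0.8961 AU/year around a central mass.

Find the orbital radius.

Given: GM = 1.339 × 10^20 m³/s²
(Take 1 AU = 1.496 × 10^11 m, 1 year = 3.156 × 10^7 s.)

Convert to SI: v = 0.8961 AU/year = 4247.67 m/s.
For a circular orbit, v² = GM / r, so r = GM / v².
r = 1.339e+20 / (4247.67)² m ≈ 7.421e+12 m = 49.61 AU.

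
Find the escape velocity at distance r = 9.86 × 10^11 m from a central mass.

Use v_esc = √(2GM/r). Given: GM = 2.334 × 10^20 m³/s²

Escape velocity comes from setting total energy to zero: ½v² − GM/r = 0 ⇒ v_esc = √(2GM / r).
v_esc = √(2 · 2.334e+20 / 9.86e+11) m/s ≈ 2.176e+04 m/s = 21.76 km/s.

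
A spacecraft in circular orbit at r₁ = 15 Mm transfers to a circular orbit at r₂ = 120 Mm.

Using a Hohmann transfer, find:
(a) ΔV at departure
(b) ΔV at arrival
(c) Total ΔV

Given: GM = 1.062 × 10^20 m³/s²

Convert to SI: r₁ = 15 Mm = 1.5e+07 m; r₂ = 120 Mm = 1.2e+08 m.
Transfer semi-major axis: a_t = (r₁ + r₂)/2 = (1.5e+07 + 1.2e+08)/2 = 6.75e+07 m.
Circular speeds: v₁ = √(GM/r₁) = 2.66083e+06 m/s, v₂ = √(GM/r₂) = 940744 m/s.
Transfer speeds (vis-viva v² = GM(2/r − 1/a_t)): v₁ᵗ = 3.54777e+06 m/s, v₂ᵗ = 443471 m/s.
(a) ΔV₁ = |v₁ᵗ − v₁| ≈ 8.869e+05 m/s = 886.9 km/s.
(b) ΔV₂ = |v₂ − v₂ᵗ| ≈ 4.973e+05 m/s = 497.3 km/s.
(c) ΔV_total = ΔV₁ + ΔV₂ ≈ 1.384e+06 m/s = 1384 km/s.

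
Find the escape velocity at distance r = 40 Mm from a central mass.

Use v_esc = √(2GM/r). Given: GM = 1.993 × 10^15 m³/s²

Convert to SI: r = 40 Mm = 4e+07 m.
Escape velocity comes from setting total energy to zero: ½v² − GM/r = 0 ⇒ v_esc = √(2GM / r).
v_esc = √(2 · 1.993e+15 / 4e+07) m/s ≈ 9982 m/s = 9.982 km/s.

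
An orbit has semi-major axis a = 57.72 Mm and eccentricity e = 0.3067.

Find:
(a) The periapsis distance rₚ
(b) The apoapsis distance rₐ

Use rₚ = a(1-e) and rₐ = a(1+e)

Convert to SI: a = 57.72 Mm = 5.772e+07 m.
(a) rₚ = a(1 − e) = 5.772e+07 · (1 − 0.3067) = 5.772e+07 · 0.6933 ≈ 4.002e+07 m = 40.02 Mm.
(b) rₐ = a(1 + e) = 5.772e+07 · (1 + 0.3067) = 5.772e+07 · 1.3067 ≈ 7.542e+07 m = 75.42 Mm.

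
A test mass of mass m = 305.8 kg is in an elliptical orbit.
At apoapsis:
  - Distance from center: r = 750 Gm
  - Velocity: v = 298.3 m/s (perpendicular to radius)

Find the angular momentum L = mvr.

Convert to SI: r = 750 Gm = 7.5e+11 m.
Since v is perpendicular to r, L = m · v · r.
L = 305.8 · 298.3 · 7.5e+11 kg·m²/s ≈ 6.842e+16 kg·m²/s.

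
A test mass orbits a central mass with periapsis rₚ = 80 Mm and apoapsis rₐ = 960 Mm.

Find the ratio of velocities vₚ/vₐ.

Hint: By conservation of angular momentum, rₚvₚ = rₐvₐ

Convert to SI: rₚ = 80 Mm = 8e+07 m; rₐ = 960 Mm = 9.6e+08 m.
Conservation of angular momentum gives rₚvₚ = rₐvₐ, so vₚ/vₐ = rₐ/rₚ.
vₚ/vₐ = 9.6e+08 / 8e+07 ≈ 12.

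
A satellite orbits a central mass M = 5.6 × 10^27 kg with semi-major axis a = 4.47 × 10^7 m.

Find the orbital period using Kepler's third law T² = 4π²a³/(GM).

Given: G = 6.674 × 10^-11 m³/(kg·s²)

GM = G · M = 6.674e-11 · 5.6e+27 = 3.73744e+17 m³/s².
Kepler's third law: T = 2π √(a³ / GM).
Substituting a = 4.47e+07 m and GM = 3.73744e+17 m³/s²:
T = 2π √((4.47e+07)³ / 3.73744e+17) s
T ≈ 3072 s = 51.19 minutes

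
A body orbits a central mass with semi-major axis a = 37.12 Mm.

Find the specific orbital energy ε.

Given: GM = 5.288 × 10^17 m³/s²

Convert to SI: a = 37.12 Mm = 3.712e+07 m.
ε = −GM / (2a).
ε = −5.288e+17 / (2 · 3.712e+07) J/kg ≈ -7.123e+09 J/kg = -7.123 GJ/kg.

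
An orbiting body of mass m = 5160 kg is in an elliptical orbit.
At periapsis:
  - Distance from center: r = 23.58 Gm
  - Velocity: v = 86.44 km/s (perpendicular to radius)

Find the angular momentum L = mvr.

Convert to SI: r = 23.58 Gm = 2.358e+10 m; v = 86.44 km/s = 86440 m/s.
Since v is perpendicular to r, L = m · v · r.
L = 5160 · 86440 · 2.358e+10 kg·m²/s ≈ 1.052e+19 kg·m²/s.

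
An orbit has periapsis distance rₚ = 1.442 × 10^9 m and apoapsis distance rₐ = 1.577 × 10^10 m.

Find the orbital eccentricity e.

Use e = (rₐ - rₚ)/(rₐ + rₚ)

e = (rₐ − rₚ) / (rₐ + rₚ).
e = (1.577e+10 − 1.442e+09) / (1.577e+10 + 1.442e+09) = 1.4328e+10 / 1.7212e+10 ≈ 0.8324.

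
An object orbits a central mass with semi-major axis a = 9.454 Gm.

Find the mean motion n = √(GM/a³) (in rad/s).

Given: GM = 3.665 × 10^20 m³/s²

Convert to SI: a = 9.454 Gm = 9.454e+09 m.
n = √(GM / a³).
n = √(3.665e+20 / (9.454e+09)³) rad/s ≈ 2.083e-05 rad/s.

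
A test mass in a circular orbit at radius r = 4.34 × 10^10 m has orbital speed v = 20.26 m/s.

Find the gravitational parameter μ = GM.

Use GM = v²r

For a circular orbit v² = GM/r, so GM = v² · r.
GM = (20.26)² · 4.34e+10 m³/s² ≈ 1.781e+13 m³/s² = 1.781 × 10^13 m³/s².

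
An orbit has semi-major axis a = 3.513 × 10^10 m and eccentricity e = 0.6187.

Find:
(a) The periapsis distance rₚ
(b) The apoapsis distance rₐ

(a) rₚ = a(1 − e) = 3.513e+10 · (1 − 0.6187) = 3.513e+10 · 0.3813 ≈ 1.34e+10 m = 1.34 × 10^10 m.
(b) rₐ = a(1 + e) = 3.513e+10 · (1 + 0.6187) = 3.513e+10 · 1.6187 ≈ 5.686e+10 m = 5.686 × 10^10 m.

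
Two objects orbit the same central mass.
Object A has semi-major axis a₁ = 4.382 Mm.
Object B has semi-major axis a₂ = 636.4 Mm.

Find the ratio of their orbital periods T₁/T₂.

Convert to SI: a₁ = 4.382 Mm = 4.382e+06 m; a₂ = 636.4 Mm = 6.364e+08 m.
From Kepler's third law, (T₁/T₂)² = (a₁/a₂)³, so T₁/T₂ = (a₁/a₂)^(3/2).
a₁/a₂ = 4.382e+06 / 6.364e+08 = 0.00688561.
T₁/T₂ = (0.00688561)^(3/2) ≈ 0.0005714.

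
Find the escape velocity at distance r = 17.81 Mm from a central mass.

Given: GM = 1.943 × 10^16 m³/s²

Convert to SI: r = 17.81 Mm = 1.781e+07 m.
Escape velocity comes from setting total energy to zero: ½v² − GM/r = 0 ⇒ v_esc = √(2GM / r).
v_esc = √(2 · 1.943e+16 / 1.781e+07) m/s ≈ 4.671e+04 m/s = 46.71 km/s.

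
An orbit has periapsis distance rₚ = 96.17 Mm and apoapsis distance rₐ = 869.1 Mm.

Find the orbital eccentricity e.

Convert to SI: rₚ = 96.17 Mm = 9.617e+07 m; rₐ = 869.1 Mm = 8.691e+08 m.
e = (rₐ − rₚ) / (rₐ + rₚ).
e = (8.691e+08 − 9.617e+07) / (8.691e+08 + 9.617e+07) = 7.7293e+08 / 9.6527e+08 ≈ 0.8007.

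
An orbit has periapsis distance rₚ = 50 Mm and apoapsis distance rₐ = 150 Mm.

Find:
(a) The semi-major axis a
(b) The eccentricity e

Convert to SI: rₚ = 50 Mm = 5e+07 m; rₐ = 150 Mm = 1.5e+08 m.
(a) a = (rₚ + rₐ) / 2 = (5e+07 + 1.5e+08) / 2 ≈ 1e+08 m = 100 Mm.
(b) e = (rₐ − rₚ) / (rₐ + rₚ) = (1.5e+08 − 5e+07) / (1.5e+08 + 5e+07) ≈ 0.5.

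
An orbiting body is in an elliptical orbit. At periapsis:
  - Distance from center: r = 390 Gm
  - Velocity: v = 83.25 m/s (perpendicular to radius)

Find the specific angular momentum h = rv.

Convert to SI: r = 390 Gm = 3.9e+11 m.
With v perpendicular to r, h = r · v.
h = 3.9e+11 · 83.25 m²/s ≈ 3.247e+13 m²/s.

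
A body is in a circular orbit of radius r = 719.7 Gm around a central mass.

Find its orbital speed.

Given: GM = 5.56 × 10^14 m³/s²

Convert to SI: r = 719.7 Gm = 7.197e+11 m.
For a circular orbit, gravity supplies the centripetal force, so v = √(GM / r).
v = √(5.56e+14 / 7.197e+11) m/s ≈ 27.79 m/s = 27.79 m/s.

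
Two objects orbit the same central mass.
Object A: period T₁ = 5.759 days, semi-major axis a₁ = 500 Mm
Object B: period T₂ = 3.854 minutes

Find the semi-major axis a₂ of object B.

Convert to SI: T₁ = 5.759 days = 497578 s; a₁ = 500 Mm = 5e+08 m; T₂ = 3.854 minutes = 231.24 s.
Kepler's third law: (T₁/T₂)² = (a₁/a₂)³ ⇒ a₂ = a₁ · (T₂/T₁)^(2/3).
T₂/T₁ = 231.24 / 497578 = 0.000464732.
a₂ = 5e+08 · (0.000464732)^(2/3) m ≈ 3e+06 m = 3 Mm.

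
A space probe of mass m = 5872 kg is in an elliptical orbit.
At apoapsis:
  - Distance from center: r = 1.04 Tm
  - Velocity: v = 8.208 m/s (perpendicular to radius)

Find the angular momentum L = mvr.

Convert to SI: r = 1.04 Tm = 1.04e+12 m.
Since v is perpendicular to r, L = m · v · r.
L = 5872 · 8.208 · 1.04e+12 kg·m²/s ≈ 5.013e+16 kg·m²/s.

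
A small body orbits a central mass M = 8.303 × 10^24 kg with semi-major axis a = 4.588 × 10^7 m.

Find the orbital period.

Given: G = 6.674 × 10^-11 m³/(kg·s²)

GM = G · M = 6.674e-11 · 8.303e+24 = 5.54142e+14 m³/s².
Kepler's third law: T = 2π √(a³ / GM).
Substituting a = 4.588e+07 m and GM = 5.54142e+14 m³/s²:
T = 2π √((4.588e+07)³ / 5.54142e+14) s
T ≈ 8.295e+04 s = 23.04 hours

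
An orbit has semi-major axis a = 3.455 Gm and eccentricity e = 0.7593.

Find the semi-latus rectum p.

Convert to SI: a = 3.455 Gm = 3.455e+09 m.
p = a (1 − e²).
p = 3.455e+09 · (1 − (0.7593)²) = 3.455e+09 · 0.423464 ≈ 1.463e+09 m = 1.463 Gm.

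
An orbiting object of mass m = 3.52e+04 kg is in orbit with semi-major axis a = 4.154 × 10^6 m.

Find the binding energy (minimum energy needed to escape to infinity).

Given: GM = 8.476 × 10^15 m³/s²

Total orbital energy is E = −GMm/(2a); binding energy is E_bind = −E = GMm/(2a).
E_bind = 8.476e+15 · 3.52e+04 / (2 · 4.154e+06) J ≈ 3.591e+13 J = 35.91 TJ.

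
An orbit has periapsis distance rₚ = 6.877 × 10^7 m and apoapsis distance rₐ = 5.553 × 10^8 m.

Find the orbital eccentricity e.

e = (rₐ − rₚ) / (rₐ + rₚ).
e = (5.553e+08 − 6.877e+07) / (5.553e+08 + 6.877e+07) = 4.8653e+08 / 6.2407e+08 ≈ 0.7796.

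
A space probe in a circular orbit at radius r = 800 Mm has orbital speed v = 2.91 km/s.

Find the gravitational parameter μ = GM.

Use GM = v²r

Convert to SI: r = 800 Mm = 8e+08 m; v = 2.91 km/s = 2910 m/s.
For a circular orbit v² = GM/r, so GM = v² · r.
GM = (2910)² · 8e+08 m³/s² ≈ 6.774e+15 m³/s² = 6.774 × 10^15 m³/s².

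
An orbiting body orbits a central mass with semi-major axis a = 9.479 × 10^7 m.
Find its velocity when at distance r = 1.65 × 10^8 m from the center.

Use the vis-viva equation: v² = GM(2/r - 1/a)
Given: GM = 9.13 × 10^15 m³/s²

Vis-viva: v = √(GM · (2/r − 1/a)).
2/r − 1/a = 2/1.65e+08 − 1/9.479e+07 = 1.57158e-09 m⁻¹.
v = √(9.13e+15 · 1.57158e-09) m/s ≈ 3788 m/s = 3.788 km/s.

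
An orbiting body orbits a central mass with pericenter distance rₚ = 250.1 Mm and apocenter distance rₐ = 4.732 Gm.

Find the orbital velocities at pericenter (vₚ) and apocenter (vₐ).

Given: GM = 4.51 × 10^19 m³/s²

Convert to SI: rₚ = 250.1 Mm = 2.501e+08 m; rₐ = 4.732 Gm = 4.732e+09 m.
Use the vis-viva equation v² = GM(2/r − 1/a) with a = (rₚ + rₐ)/2 = (2.501e+08 + 4.732e+09)/2 = 2.49105e+09 m.
vₚ = √(GM · (2/rₚ − 1/a)) = √(4.51e+19 · (2/2.501e+08 − 1/2.49105e+09)) m/s ≈ 5.853e+05 m/s = 585.3 km/s.
vₐ = √(GM · (2/rₐ − 1/a)) = √(4.51e+19 · (2/4.732e+09 − 1/2.49105e+09)) m/s ≈ 3.093e+04 m/s = 30.93 km/s.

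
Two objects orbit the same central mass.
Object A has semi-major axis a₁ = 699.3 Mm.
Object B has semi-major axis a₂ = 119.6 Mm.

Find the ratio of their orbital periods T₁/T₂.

Convert to SI: a₁ = 699.3 Mm = 6.993e+08 m; a₂ = 119.6 Mm = 1.196e+08 m.
From Kepler's third law, (T₁/T₂)² = (a₁/a₂)³, so T₁/T₂ = (a₁/a₂)^(3/2).
a₁/a₂ = 6.993e+08 / 1.196e+08 = 5.84699.
T₁/T₂ = (5.84699)^(3/2) ≈ 14.14.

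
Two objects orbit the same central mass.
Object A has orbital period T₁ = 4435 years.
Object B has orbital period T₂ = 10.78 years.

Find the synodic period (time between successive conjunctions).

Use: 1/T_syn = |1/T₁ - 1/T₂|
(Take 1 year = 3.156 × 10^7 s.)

Convert to SI: T₁ = 4435 years = 1.39969e+11 s; T₂ = 10.78 years = 3.40217e+08 s.
T_syn = |T₁ · T₂ / (T₁ − T₂)|.
T_syn = |1.39969e+11 · 3.40217e+08 / (1.39969e+11 − 3.40217e+08)| s ≈ 3.41e+08 s = 10.81 years.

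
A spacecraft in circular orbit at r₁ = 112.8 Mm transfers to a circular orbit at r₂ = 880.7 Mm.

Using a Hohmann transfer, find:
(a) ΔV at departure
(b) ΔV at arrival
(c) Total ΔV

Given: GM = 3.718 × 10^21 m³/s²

Convert to SI: r₁ = 112.8 Mm = 1.128e+08 m; r₂ = 880.7 Mm = 8.807e+08 m.
Transfer semi-major axis: a_t = (r₁ + r₂)/2 = (1.128e+08 + 8.807e+08)/2 = 4.9675e+08 m.
Circular speeds: v₁ = √(GM/r₁) = 5.74117e+06 m/s, v₂ = √(GM/r₂) = 2.05466e+06 m/s.
Transfer speeds (vis-viva v² = GM(2/r − 1/a_t)): v₁ᵗ = 7.64443e+06 m/s, v₂ᵗ = 979098 m/s.
(a) ΔV₁ = |v₁ᵗ − v₁| ≈ 1.903e+06 m/s = 1903 km/s.
(b) ΔV₂ = |v₂ − v₂ᵗ| ≈ 1.076e+06 m/s = 1076 km/s.
(c) ΔV_total = ΔV₁ + ΔV₂ ≈ 2.979e+06 m/s = 2979 km/s.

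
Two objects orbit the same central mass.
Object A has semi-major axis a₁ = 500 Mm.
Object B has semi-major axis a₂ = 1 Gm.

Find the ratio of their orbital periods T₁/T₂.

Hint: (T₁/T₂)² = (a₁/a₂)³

Convert to SI: a₁ = 500 Mm = 5e+08 m; a₂ = 1 Gm = 1e+09 m.
From Kepler's third law, (T₁/T₂)² = (a₁/a₂)³, so T₁/T₂ = (a₁/a₂)^(3/2).
a₁/a₂ = 5e+08 / 1e+09 = 0.5.
T₁/T₂ = (0.5)^(3/2) ≈ 0.3536.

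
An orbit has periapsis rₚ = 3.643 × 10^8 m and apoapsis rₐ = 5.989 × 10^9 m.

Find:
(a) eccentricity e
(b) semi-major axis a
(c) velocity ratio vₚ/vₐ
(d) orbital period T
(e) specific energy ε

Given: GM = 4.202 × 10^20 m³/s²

(a) e = (rₐ − rₚ)/(rₐ + rₚ) = (5.989e+09 − 3.643e+08)/(5.989e+09 + 3.643e+08) ≈ 0.8853
(b) a = (rₚ + rₐ)/2 = (3.643e+08 + 5.989e+09)/2 ≈ 3.177e+09 m
(c) Conservation of angular momentum (rₚvₚ = rₐvₐ) gives vₚ/vₐ = rₐ/rₚ = 5.989e+09/3.643e+08 ≈ 16.44
(d) With a = (rₚ + rₐ)/2 = 3.17665e+09 m, T = 2π √(a³/GM) = 2π √((3.17665e+09)³/4.202e+20) s ≈ 5.488e+04 s
(e) With a = (rₚ + rₐ)/2 = 3.17665e+09 m, ε = −GM/(2a) = −4.202e+20/(2 · 3.17665e+09) J/kg ≈ -6.614e+10 J/kg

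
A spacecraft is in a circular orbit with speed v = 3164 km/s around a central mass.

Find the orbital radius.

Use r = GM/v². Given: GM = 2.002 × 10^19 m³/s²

Convert to SI: v = 3164 km/s = 3.164e+06 m/s.
For a circular orbit, v² = GM / r, so r = GM / v².
r = 2.002e+19 / (3.164e+06)² m ≈ 2e+06 m = 2 Mm.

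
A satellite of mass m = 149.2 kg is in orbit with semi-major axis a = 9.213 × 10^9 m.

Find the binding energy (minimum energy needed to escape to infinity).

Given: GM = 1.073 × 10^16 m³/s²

Total orbital energy is E = −GMm/(2a); binding energy is E_bind = −E = GMm/(2a).
E_bind = 1.073e+16 · 149.2 / (2 · 9.213e+09) J ≈ 8.688e+07 J = 86.88 MJ.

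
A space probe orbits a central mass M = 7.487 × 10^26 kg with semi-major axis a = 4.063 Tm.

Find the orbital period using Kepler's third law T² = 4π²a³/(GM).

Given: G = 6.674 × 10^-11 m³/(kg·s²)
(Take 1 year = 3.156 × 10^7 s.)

Convert to SI: a = 4.063 Tm = 4.063e+12 m.
GM = G · M = 6.674e-11 · 7.487e+26 = 4.99682e+16 m³/s².
Kepler's third law: T = 2π √(a³ / GM).
Substituting a = 4.063e+12 m and GM = 4.99682e+16 m³/s²:
T = 2π √((4.063e+12)³ / 4.99682e+16) s
T ≈ 2.302e+11 s = 7294 years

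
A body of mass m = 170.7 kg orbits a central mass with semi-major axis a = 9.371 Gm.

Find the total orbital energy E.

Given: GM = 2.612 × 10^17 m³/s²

Convert to SI: a = 9.371 Gm = 9.371e+09 m.
E = −GMm / (2a).
E = −2.612e+17 · 170.7 / (2 · 9.371e+09) J ≈ -2.379e+09 J = -2.379 GJ.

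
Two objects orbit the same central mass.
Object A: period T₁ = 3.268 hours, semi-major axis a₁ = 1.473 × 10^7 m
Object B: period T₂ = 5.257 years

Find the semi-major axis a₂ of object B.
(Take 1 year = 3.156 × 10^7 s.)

Convert to SI: T₁ = 3.268 hours = 11764.8 s; T₂ = 5.257 years = 1.65911e+08 s.
Kepler's third law: (T₁/T₂)² = (a₁/a₂)³ ⇒ a₂ = a₁ · (T₂/T₁)^(2/3).
T₂/T₁ = 1.65911e+08 / 11764.8 = 14102.3.
a₂ = 1.473e+07 · (14102.3)^(2/3) m ≈ 8.598e+09 m = 8.598 × 10^9 m.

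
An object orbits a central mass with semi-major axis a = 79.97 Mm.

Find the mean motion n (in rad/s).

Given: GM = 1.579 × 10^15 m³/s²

Convert to SI: a = 79.97 Mm = 7.997e+07 m.
n = √(GM / a³).
n = √(1.579e+15 / (7.997e+07)³) rad/s ≈ 5.556e-05 rad/s.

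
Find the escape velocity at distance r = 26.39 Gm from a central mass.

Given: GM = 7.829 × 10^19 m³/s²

Convert to SI: r = 26.39 Gm = 2.639e+10 m.
Escape velocity comes from setting total energy to zero: ½v² − GM/r = 0 ⇒ v_esc = √(2GM / r).
v_esc = √(2 · 7.829e+19 / 2.639e+10) m/s ≈ 7.703e+04 m/s = 77.03 km/s.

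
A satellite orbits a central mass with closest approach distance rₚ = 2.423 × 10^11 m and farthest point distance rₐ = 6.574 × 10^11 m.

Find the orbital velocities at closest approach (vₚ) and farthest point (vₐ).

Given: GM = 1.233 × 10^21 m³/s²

Use the vis-viva equation v² = GM(2/r − 1/a) with a = (rₚ + rₐ)/2 = (2.423e+11 + 6.574e+11)/2 = 4.4985e+11 m.
vₚ = √(GM · (2/rₚ − 1/a)) = √(1.233e+21 · (2/2.423e+11 − 1/4.4985e+11)) m/s ≈ 8.624e+04 m/s = 86.24 km/s.
vₐ = √(GM · (2/rₐ − 1/a)) = √(1.233e+21 · (2/6.574e+11 − 1/4.4985e+11)) m/s ≈ 3.178e+04 m/s = 31.78 km/s.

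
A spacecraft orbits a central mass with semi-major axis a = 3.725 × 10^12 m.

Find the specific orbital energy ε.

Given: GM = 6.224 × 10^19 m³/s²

ε = −GM / (2a).
ε = −6.224e+19 / (2 · 3.725e+12) J/kg ≈ -8.354e+06 J/kg = -8.354 MJ/kg.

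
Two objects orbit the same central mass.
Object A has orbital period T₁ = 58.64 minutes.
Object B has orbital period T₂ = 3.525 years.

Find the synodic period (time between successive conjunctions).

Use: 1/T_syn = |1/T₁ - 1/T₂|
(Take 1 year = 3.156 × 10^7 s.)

Convert to SI: T₁ = 58.64 minutes = 3518.4 s; T₂ = 3.525 years = 1.11249e+08 s.
T_syn = |T₁ · T₂ / (T₁ − T₂)|.
T_syn = |3518.4 · 1.11249e+08 / (3518.4 − 1.11249e+08)| s ≈ 3519 s = 58.64 minutes.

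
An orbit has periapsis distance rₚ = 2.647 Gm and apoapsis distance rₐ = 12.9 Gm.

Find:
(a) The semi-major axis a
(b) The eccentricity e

Convert to SI: rₚ = 2.647 Gm = 2.647e+09 m; rₐ = 12.9 Gm = 1.29e+10 m.
(a) a = (rₚ + rₐ) / 2 = (2.647e+09 + 1.29e+10) / 2 ≈ 7.774e+09 m = 7.774 Gm.
(b) e = (rₐ − rₚ) / (rₐ + rₚ) = (1.29e+10 − 2.647e+09) / (1.29e+10 + 2.647e+09) ≈ 0.6595.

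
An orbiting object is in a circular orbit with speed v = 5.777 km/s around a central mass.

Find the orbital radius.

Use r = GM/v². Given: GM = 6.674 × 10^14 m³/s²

Convert to SI: v = 5.777 km/s = 5777 m/s.
For a circular orbit, v² = GM / r, so r = GM / v².
r = 6.674e+14 / (5777)² m ≈ 2e+07 m = 20 Mm.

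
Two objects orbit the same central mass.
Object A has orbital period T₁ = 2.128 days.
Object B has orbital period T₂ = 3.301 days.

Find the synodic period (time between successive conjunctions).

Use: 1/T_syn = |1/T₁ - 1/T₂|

Convert to SI: T₁ = 2.128 days = 183859 s; T₂ = 3.301 days = 285206 s.
T_syn = |T₁ · T₂ / (T₁ − T₂)|.
T_syn = |183859 · 285206 / (183859 − 285206)| s ≈ 5.174e+05 s = 5.989 days.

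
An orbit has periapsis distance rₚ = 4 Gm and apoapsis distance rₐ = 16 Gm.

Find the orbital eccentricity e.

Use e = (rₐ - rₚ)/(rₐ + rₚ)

Convert to SI: rₚ = 4 Gm = 4e+09 m; rₐ = 16 Gm = 1.6e+10 m.
e = (rₐ − rₚ) / (rₐ + rₚ).
e = (1.6e+10 − 4e+09) / (1.6e+10 + 4e+09) = 1.2e+10 / 2e+10 ≈ 0.6.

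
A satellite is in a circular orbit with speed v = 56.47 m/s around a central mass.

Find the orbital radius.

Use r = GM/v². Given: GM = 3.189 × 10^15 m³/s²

For a circular orbit, v² = GM / r, so r = GM / v².
r = 3.189e+15 / (56.47)² m ≈ 1e+12 m = 1 Tm.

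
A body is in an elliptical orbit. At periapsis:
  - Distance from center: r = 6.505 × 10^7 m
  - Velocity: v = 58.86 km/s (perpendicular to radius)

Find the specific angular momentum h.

Convert to SI: v = 58.86 km/s = 58860 m/s.
With v perpendicular to r, h = r · v.
h = 6.505e+07 · 58860 m²/s ≈ 3.829e+12 m²/s.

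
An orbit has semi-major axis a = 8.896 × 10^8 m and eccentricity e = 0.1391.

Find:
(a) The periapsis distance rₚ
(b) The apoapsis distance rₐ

(a) rₚ = a(1 − e) = 8.896e+08 · (1 − 0.1391) = 8.896e+08 · 0.8609 ≈ 7.659e+08 m = 7.659 × 10^8 m.
(b) rₐ = a(1 + e) = 8.896e+08 · (1 + 0.1391) = 8.896e+08 · 1.1391 ≈ 1.013e+09 m = 1.013 × 10^9 m.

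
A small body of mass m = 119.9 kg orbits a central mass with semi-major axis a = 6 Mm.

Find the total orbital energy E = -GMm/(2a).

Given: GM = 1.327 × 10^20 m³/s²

Convert to SI: a = 6 Mm = 6e+06 m.
E = −GMm / (2a).
E = −1.327e+20 · 119.9 / (2 · 6e+06) J ≈ -1.326e+15 J = -1.326 PJ.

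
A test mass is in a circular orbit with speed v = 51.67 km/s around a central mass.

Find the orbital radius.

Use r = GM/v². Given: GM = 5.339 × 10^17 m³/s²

Convert to SI: v = 51.67 km/s = 51670 m/s.
For a circular orbit, v² = GM / r, so r = GM / v².
r = 5.339e+17 / (51670)² m ≈ 2e+08 m = 200 Mm.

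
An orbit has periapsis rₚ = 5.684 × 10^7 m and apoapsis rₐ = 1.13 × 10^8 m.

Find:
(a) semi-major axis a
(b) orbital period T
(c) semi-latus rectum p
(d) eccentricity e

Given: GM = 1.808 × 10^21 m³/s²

(a) a = (rₚ + rₐ)/2 = (5.684e+07 + 1.13e+08)/2 ≈ 8.492e+07 m
(b) With a = (rₚ + rₐ)/2 = 8.492e+07 m, T = 2π √(a³/GM) = 2π √((8.492e+07)³/1.808e+21) s ≈ 115.6 s
(c) From a = (rₚ + rₐ)/2 = 8.492e+07 m and e = (rₐ − rₚ)/(rₐ + rₚ) = 0.330664, p = a(1 − e²) = 8.492e+07 · (1 − (0.330664)²) ≈ 7.563e+07 m
(d) e = (rₐ − rₚ)/(rₐ + rₚ) = (1.13e+08 − 5.684e+07)/(1.13e+08 + 5.684e+07) ≈ 0.3307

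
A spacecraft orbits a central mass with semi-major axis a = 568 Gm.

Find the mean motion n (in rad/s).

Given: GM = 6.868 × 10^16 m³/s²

Convert to SI: a = 568 Gm = 5.68e+11 m.
n = √(GM / a³).
n = √(6.868e+16 / (5.68e+11)³) rad/s ≈ 6.122e-10 rad/s.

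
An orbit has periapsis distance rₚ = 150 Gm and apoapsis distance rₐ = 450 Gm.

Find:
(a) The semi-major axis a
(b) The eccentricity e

Convert to SI: rₚ = 150 Gm = 1.5e+11 m; rₐ = 450 Gm = 4.5e+11 m.
(a) a = (rₚ + rₐ) / 2 = (1.5e+11 + 4.5e+11) / 2 ≈ 3e+11 m = 300 Gm.
(b) e = (rₐ − rₚ) / (rₐ + rₚ) = (4.5e+11 − 1.5e+11) / (4.5e+11 + 1.5e+11) ≈ 0.5.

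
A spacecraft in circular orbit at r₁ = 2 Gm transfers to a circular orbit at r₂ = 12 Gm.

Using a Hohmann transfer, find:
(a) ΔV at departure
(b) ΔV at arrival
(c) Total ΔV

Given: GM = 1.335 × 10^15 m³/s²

Convert to SI: r₁ = 2 Gm = 2e+09 m; r₂ = 12 Gm = 1.2e+10 m.
Transfer semi-major axis: a_t = (r₁ + r₂)/2 = (2e+09 + 1.2e+10)/2 = 7e+09 m.
Circular speeds: v₁ = √(GM/r₁) = 817.007 m/s, v₂ = √(GM/r₂) = 333.542 m/s.
Transfer speeds (vis-viva v² = GM(2/r − 1/a_t)): v₁ᵗ = 1069.71 m/s, v₂ᵗ = 178.285 m/s.
(a) ΔV₁ = |v₁ᵗ − v₁| ≈ 252.7 m/s = 252.7 m/s.
(b) ΔV₂ = |v₂ − v₂ᵗ| ≈ 155.3 m/s = 155.3 m/s.
(c) ΔV_total = ΔV₁ + ΔV₂ ≈ 408 m/s = 408 m/s.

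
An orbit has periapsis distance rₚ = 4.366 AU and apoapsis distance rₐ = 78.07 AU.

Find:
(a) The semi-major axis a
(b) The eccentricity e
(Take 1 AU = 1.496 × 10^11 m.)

Convert to SI: rₚ = 4.366 AU = 6.53154e+11 m; rₐ = 78.07 AU = 1.16793e+13 m.
(a) a = (rₚ + rₐ) / 2 = (6.53154e+11 + 1.16793e+13) / 2 ≈ 6.166e+12 m = 41.22 AU.
(b) e = (rₐ − rₚ) / (rₐ + rₚ) = (1.16793e+13 − 6.53154e+11) / (1.16793e+13 + 6.53154e+11) ≈ 0.8941.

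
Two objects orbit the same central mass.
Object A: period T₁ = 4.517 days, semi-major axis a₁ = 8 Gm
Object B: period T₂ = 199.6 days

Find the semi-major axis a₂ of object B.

Convert to SI: T₁ = 4.517 days = 390269 s; a₁ = 8 Gm = 8e+09 m; T₂ = 199.6 days = 1.72454e+07 s.
Kepler's third law: (T₁/T₂)² = (a₁/a₂)³ ⇒ a₂ = a₁ · (T₂/T₁)^(2/3).
T₂/T₁ = 1.72454e+07 / 390269 = 44.1886.
a₂ = 8e+09 · (44.1886)^(2/3) m ≈ 9.999e+10 m = 99.99 Gm.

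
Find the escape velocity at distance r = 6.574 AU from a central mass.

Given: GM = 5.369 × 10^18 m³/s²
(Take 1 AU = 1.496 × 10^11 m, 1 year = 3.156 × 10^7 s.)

Convert to SI: r = 6.574 AU = 9.8347e+11 m.
Escape velocity comes from setting total energy to zero: ½v² − GM/r = 0 ⇒ v_esc = √(2GM / r).
v_esc = √(2 · 5.369e+18 / 9.8347e+11) m/s ≈ 3304 m/s = 0.6971 AU/year.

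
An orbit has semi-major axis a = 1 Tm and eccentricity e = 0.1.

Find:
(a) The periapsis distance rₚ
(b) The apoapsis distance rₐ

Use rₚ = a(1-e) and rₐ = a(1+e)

Convert to SI: a = 1 Tm = 1e+12 m.
(a) rₚ = a(1 − e) = 1e+12 · (1 − 0.1) = 1e+12 · 0.9 ≈ 9e+11 m = 900 Gm.
(b) rₐ = a(1 + e) = 1e+12 · (1 + 0.1) = 1e+12 · 1.1 ≈ 1.1e+12 m = 1.1 Tm.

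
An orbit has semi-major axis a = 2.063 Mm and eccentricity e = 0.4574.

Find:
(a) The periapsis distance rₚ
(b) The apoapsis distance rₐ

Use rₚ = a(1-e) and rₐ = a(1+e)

Convert to SI: a = 2.063 Mm = 2.063e+06 m.
(a) rₚ = a(1 − e) = 2.063e+06 · (1 − 0.4574) = 2.063e+06 · 0.5426 ≈ 1.119e+06 m = 1.119 Mm.
(b) rₐ = a(1 + e) = 2.063e+06 · (1 + 0.4574) = 2.063e+06 · 1.4574 ≈ 3.007e+06 m = 3.007 Mm.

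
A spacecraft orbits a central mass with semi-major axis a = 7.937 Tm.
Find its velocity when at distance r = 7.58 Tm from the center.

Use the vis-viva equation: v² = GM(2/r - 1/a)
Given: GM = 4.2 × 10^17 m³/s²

Convert to SI: a = 7.937 Tm = 7.937e+12 m; r = 7.58 Tm = 7.58e+12 m.
Vis-viva: v = √(GM · (2/r − 1/a)).
2/r − 1/a = 2/7.58e+12 − 1/7.937e+12 = 1.3786e-13 m⁻¹.
v = √(4.2e+17 · 1.3786e-13) m/s ≈ 240.6 m/s = 240.6 m/s.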